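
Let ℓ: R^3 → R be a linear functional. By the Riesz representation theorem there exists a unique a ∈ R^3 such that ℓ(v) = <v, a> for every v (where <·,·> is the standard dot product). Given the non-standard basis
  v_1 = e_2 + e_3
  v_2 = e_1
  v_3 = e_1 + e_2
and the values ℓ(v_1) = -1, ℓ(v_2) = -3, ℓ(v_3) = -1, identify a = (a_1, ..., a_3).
a = (-3, 2, -3)

Write a = (a_1, ..., a_3) in the standard basis. For each basis vector v_i, ℓ(v_i) = <v_i, a> is a linear equation in the a_j's. Collect the n equations into a matrix system V a = ℓ, where row i of V is v_i (expressed in the standard basis). Since V is invertible (lower-triangular with 1s on the diagonal, up to permutation), solve by back-substitution:
  V =
[[0, 1, 1],
 [1, 0, 0],
 [1, 1, 0]]
  V a = (-1, -3, -1)
Solving gives a = (-3, 2, -3).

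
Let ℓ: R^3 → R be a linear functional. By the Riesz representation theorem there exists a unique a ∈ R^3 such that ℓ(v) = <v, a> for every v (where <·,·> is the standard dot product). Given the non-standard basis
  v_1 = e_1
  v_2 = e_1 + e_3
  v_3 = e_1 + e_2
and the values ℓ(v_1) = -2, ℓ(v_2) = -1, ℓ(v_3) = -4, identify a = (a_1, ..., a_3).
a = (-2, -2, 1)

Write a = (a_1, ..., a_3) in the standard basis. For each basis vector v_i, ℓ(v_i) = <v_i, a> is a linear equation in the a_j's. Collect the n equations into a matrix system V a = ℓ, where row i of V is v_i (expressed in the standard basis). Since V is invertible (lower-triangular with 1s on the diagonal, up to permutation), solve by back-substitution:
  V =
[[1, 0, 0],
 [1, 0, 1],
 [1, 1, 0]]
  V a = (-2, -1, -4)
Solving gives a = (-2, -2, 1).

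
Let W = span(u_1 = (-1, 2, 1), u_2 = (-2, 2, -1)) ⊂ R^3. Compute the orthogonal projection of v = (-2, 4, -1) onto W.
proj_W(v) = (-82/29, 98/29, -17/29)

Set up U = [u_1 | ... | u_2] ∈ R^(3×2). The projector onto W = col(U) is P = U (U^T U)^(-1) U^T.
Compute U^T U =
  [6, 5]
  [5, 9],
and U^T v = (9, 13).
Solve U^T U · c = U^T v for the coefficients: c = (16/29, 33/29). The projection is proj_W(v) = U c.
Check: (v - proj_W(v)) · u_1 = 0  (should be 0).
Check: (v - proj_W(v)) · u_2 = 0  (should be 0).
Result: proj_W(v) = (-82/29, 98/29, -17/29).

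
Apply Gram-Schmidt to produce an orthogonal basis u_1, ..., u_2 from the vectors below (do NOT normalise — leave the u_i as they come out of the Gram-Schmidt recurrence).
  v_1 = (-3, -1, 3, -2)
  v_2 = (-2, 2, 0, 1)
Orthogonal basis:
  u_1 = (-3, -1, 3, -2)
  u_2 = (-40/23, 48/23, -6/23, 27/23)

Apply the Gram-Schmidt recurrence
  u_1 = v_1
  u_i = v_i − Σ_{j<i} ((v_i · u_j) / (u_j · u_j)) · u_j.

Step by step this gives:
  u_1 = (-3, -1, 3, -2)
  u_2 = (-40/23, 48/23, -6/23, 27/23)

Orthogonality check:
  u_2 · u_1 = 0 (should be 0)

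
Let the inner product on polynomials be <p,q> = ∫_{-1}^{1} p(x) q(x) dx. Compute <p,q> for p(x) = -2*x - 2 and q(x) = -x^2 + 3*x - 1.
<p,q> = 4/3

Expand the product: p(x)·q(x) = 2*x^3 - 4*x^2 - 4*x + 2.
∫_{-1}^{1} of each monomial x^k gives [2/(k+1) if k even, 0 if k odd]. Integrating term-by-term (or equivalently evaluating the antiderivative F(x) = x^4/2 - 4*x^3/3 - 2*x^2 + 2*x at the endpoints):
  F(1) − F(−1) = -5/6 − (-13/6) = 4/3.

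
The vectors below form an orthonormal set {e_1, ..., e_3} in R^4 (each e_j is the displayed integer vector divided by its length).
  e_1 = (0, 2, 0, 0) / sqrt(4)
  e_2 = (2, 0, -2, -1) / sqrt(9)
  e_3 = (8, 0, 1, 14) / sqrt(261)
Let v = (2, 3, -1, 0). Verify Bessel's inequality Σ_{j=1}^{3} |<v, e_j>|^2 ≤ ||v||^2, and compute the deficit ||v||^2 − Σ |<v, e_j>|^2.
Σ |<v, e_j>|^2 = 402/29; ||v||^2 = 14; deficit = 4/29

Write each e_j = u_j / sqrt(<u_j, u_j>) where u_j is the displayed integer vector. Then <v, e_j> = <v, u_j> / sqrt(<u_j, u_j>), so |<v, e_j>|^2 = <v, u_j>^2 / <u_j, u_j>.
Coefficients: <v, e_1> = 6/sqrt(4), <v, e_2> = 6/sqrt(9), <v, e_3> = 15/sqrt(261).
Square and sum: Σ |<v, e_j>|^2 = 402/29.
Compute ||v||^2 = v·v = 14.
Deficit = 14 − 402/29 = 4/29 ≥ 0, confirming Bessel's inequality. (The deficit equals ||v − Σ <v,e_j> e_j||^2, the squared distance from v to span{e_j}.)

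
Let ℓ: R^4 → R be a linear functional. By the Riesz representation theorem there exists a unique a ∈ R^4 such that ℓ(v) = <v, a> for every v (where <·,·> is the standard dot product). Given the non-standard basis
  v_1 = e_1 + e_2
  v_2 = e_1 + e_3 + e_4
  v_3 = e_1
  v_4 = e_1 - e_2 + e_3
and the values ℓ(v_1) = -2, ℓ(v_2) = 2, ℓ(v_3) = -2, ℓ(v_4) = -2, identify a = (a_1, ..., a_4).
a = (-2, 0, 0, 4)

Write a = (a_1, ..., a_4) in the standard basis. For each basis vector v_i, ℓ(v_i) = <v_i, a> is a linear equation in the a_j's. Collect the n equations into a matrix system V a = ℓ, where row i of V is v_i (expressed in the standard basis). Since V is invertible (lower-triangular with 1s on the diagonal, up to permutation), solve by back-substitution:
  V =
[[1, 1, 0, 0],
 [1, 0, 1, 1],
 [1, 0, 0, 0],
 [1, -1, 1, 0]]
  V a = (-2, 2, -2, -2)
Solving gives a = (-2, 0, 0, 4).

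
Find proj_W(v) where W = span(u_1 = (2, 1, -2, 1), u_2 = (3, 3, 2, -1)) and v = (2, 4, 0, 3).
proj_W(v) = (352/107, 511/214, -87/107, 87/214)

Set up U = [u_1 | ... | u_2] ∈ R^(4×2). The projector onto W = col(U) is P = U (U^T U)^(-1) U^T.
Compute U^T U =
  [10, 4]
  [4, 23],
and U^T v = (11, 15).
Solve U^T U · c = U^T v for the coefficients: c = (193/214, 53/107). The projection is proj_W(v) = U c.
Check: (v - proj_W(v)) · u_1 = 0  (should be 0).
Check: (v - proj_W(v)) · u_2 = 0  (should be 0).
Result: proj_W(v) = (352/107, 511/214, -87/107, 87/214).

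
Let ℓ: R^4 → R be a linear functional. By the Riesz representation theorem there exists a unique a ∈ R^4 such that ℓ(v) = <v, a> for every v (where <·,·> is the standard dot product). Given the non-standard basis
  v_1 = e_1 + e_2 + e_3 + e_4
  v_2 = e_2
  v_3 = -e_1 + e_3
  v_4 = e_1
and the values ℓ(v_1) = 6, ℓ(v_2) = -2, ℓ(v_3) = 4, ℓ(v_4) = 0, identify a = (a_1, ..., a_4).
a = (0, -2, 4, 4)

Write a = (a_1, ..., a_4) in the standard basis. For each basis vector v_i, ℓ(v_i) = <v_i, a> is a linear equation in the a_j's. Collect the n equations into a matrix system V a = ℓ, where row i of V is v_i (expressed in the standard basis). Since V is invertible (lower-triangular with 1s on the diagonal, up to permutation), solve by back-substitution:
  V =
[[1, 1, 1, 1],
 [0, 1, 0, 0],
 [-1, 0, 1, 0],
 [1, 0, 0, 0]]
  V a = (6, -2, 4, 0)
Solving gives a = (0, -2, 4, 4).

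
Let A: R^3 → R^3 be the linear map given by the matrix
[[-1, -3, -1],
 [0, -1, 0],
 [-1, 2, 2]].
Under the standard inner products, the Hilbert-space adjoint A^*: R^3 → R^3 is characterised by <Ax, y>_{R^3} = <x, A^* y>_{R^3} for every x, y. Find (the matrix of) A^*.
A^* = A^T =
[[-1, 0, -1],
 [-3, -1, 2],
 [-1, 0, 2]]

For real matrices with standard dot products, the defining identity <Ax, y> = <x, A^* y> gives (Ax)^T y = x^T (A^*) y, i.e. x^T A^T y = x^T (A^*) y. Since this holds for all x, y, we must have A^* = A^T. Therefore
A^* =
[[-1, 0, -1],
 [-3, -1, 2],
 [-1, 0, 2]].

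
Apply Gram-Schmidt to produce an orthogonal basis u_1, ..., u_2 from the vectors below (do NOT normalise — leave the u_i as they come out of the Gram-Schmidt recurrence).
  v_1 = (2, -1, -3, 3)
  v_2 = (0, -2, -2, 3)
Orthogonal basis:
  u_1 = (2, -1, -3, 3)
  u_2 = (-34/23, -29/23, 5/23, 18/23)

Apply the Gram-Schmidt recurrence
  u_1 = v_1
  u_i = v_i − Σ_{j<i} ((v_i · u_j) / (u_j · u_j)) · u_j.

Step by step this gives:
  u_1 = (2, -1, -3, 3)
  u_2 = (-34/23, -29/23, 5/23, 18/23)

Orthogonality check:
  u_2 · u_1 = 0 (should be 0)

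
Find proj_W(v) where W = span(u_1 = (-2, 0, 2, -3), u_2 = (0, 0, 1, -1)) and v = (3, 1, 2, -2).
proj_W(v) = (8/3, 0, 8/3, -4/3)

Set up U = [u_1 | ... | u_2] ∈ R^(4×2). The projector onto W = col(U) is P = U (U^T U)^(-1) U^T.
Compute U^T U =
  [17, 5]
  [5, 2],
and U^T v = (4, 4).
Solve U^T U · c = U^T v for the coefficients: c = (-4/3, 16/3). The projection is proj_W(v) = U c.
Check: (v - proj_W(v)) · u_1 = 0  (should be 0).
Check: (v - proj_W(v)) · u_2 = 0  (should be 0).
Result: proj_W(v) = (8/3, 0, 8/3, -4/3).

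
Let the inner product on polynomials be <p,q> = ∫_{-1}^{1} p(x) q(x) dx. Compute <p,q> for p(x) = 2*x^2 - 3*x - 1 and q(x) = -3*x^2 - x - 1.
<p,q> = 34/15

Expand the product: p(x)·q(x) = -6*x^4 + 7*x^3 + 4*x^2 + 4*x + 1.
∫_{-1}^{1} of each monomial x^k gives [2/(k+1) if k even, 0 if k odd]. Integrating term-by-term (or equivalently evaluating the antiderivative F(x) = -6*x^5/5 + 7*x^4/4 + 4*x^3/3 + 2*x^2 + x at the endpoints):
  F(1) − F(−1) = 293/60 − (157/60) = 34/15.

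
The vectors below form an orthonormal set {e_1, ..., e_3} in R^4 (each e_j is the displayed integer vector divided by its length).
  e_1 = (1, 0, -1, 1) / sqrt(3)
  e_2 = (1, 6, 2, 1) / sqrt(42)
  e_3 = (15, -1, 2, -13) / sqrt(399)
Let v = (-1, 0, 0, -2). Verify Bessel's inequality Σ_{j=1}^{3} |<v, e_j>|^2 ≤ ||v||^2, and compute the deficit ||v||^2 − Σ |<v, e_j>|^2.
Σ |<v, e_j>|^2 = 401/114; ||v||^2 = 5; deficit = 169/114

Write each e_j = u_j / sqrt(<u_j, u_j>) where u_j is the displayed integer vector. Then <v, e_j> = <v, u_j> / sqrt(<u_j, u_j>), so |<v, e_j>|^2 = <v, u_j>^2 / <u_j, u_j>.
Coefficients: <v, e_1> = -3/sqrt(3), <v, e_2> = -3/sqrt(42), <v, e_3> = 11/sqrt(399).
Square and sum: Σ |<v, e_j>|^2 = 401/114.
Compute ||v||^2 = v·v = 5.
Deficit = 5 − 401/114 = 169/114 ≥ 0, confirming Bessel's inequality. (The deficit equals ||v − Σ <v,e_j> e_j||^2, the squared distance from v to span{e_j}.)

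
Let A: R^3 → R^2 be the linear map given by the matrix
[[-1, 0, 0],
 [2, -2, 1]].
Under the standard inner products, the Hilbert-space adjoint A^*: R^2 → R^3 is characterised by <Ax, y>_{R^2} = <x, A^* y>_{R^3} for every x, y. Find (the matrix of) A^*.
A^* = A^T =
[[-1, 2],
 [0, -2],
 [0, 1]]

For real matrices with standard dot products, the defining identity <Ax, y> = <x, A^* y> gives (Ax)^T y = x^T (A^*) y, i.e. x^T A^T y = x^T (A^*) y. Since this holds for all x, y, we must have A^* = A^T. Therefore
A^* =
[[-1, 2],
 [0, -2],
 [0, 1]].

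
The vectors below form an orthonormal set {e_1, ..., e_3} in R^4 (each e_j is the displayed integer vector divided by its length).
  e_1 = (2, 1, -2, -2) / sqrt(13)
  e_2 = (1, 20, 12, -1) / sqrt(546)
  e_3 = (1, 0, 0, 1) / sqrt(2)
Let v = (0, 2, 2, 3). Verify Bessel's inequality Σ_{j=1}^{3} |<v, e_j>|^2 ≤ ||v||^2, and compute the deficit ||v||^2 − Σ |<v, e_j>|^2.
Σ |<v, e_j>|^2 = 341/21; ||v||^2 = 17; deficit = 16/21

Write each e_j = u_j / sqrt(<u_j, u_j>) where u_j is the displayed integer vector. Then <v, e_j> = <v, u_j> / sqrt(<u_j, u_j>), so |<v, e_j>|^2 = <v, u_j>^2 / <u_j, u_j>.
Coefficients: <v, e_1> = -8/sqrt(13), <v, e_2> = 61/sqrt(546), <v, e_3> = 3/sqrt(2).
Square and sum: Σ |<v, e_j>|^2 = 341/21.
Compute ||v||^2 = v·v = 17.
Deficit = 17 − 341/21 = 16/21 ≥ 0, confirming Bessel's inequality. (The deficit equals ||v − Σ <v,e_j> e_j||^2, the squared distance from v to span{e_j}.)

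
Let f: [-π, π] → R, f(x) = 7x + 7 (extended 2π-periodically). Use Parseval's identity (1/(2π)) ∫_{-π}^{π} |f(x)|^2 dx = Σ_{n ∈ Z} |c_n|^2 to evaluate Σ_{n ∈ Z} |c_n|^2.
Σ |c_n|^2 = 49π^2/3 + 49

Expand and integrate term by term over [-π, π]:
  ∫ (7x)^2 dx = 49·(2π^3/3); ∫ 2·7·(7)·x dx = 0 (odd integrand); ∫ 7^2 dx = 49·2π.
So (1/(2π)) ∫_{-π}^{π} (7x + 7)^2 dx = 49π^2/3 + 49 = 49π^2/3 + 49.
Parseval ⇒ Σ |c_n|^2 = 49π^2/3 + 49.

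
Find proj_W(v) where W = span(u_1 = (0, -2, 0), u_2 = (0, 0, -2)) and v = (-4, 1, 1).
proj_W(v) = (0, 1, 1)

Set up U = [u_1 | ... | u_2] ∈ R^(3×2). The projector onto W = col(U) is P = U (U^T U)^(-1) U^T.
Compute U^T U =
  [4, 0]
  [0, 4],
and U^T v = (-2, -2).
Solve U^T U · c = U^T v for the coefficients: c = (-1/2, -1/2). The projection is proj_W(v) = U c.
Check: (v - proj_W(v)) · u_1 = 0  (should be 0).
Check: (v - proj_W(v)) · u_2 = 0  (should be 0).
Result: proj_W(v) = (0, 1, 1).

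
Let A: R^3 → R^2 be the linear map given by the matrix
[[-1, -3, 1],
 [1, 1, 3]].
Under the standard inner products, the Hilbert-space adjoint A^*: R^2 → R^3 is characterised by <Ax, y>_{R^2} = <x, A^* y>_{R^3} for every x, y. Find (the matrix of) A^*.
A^* = A^T =
[[-1, 1],
 [-3, 1],
 [1, 3]]

For real matrices with standard dot products, the defining identity <Ax, y> = <x, A^* y> gives (Ax)^T y = x^T (A^*) y, i.e. x^T A^T y = x^T (A^*) y. Since this holds for all x, y, we must have A^* = A^T. Therefore
A^* =
[[-1, 1],
 [-3, 1],
 [1, 3]].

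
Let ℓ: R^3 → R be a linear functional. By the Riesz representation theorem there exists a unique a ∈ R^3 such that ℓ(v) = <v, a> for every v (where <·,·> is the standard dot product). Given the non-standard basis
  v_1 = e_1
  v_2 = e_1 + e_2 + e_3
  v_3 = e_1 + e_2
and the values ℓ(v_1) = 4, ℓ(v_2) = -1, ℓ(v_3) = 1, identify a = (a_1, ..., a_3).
a = (4, -3, -2)

Write a = (a_1, ..., a_3) in the standard basis. For each basis vector v_i, ℓ(v_i) = <v_i, a> is a linear equation in the a_j's. Collect the n equations into a matrix system V a = ℓ, where row i of V is v_i (expressed in the standard basis). Since V is invertible (lower-triangular with 1s on the diagonal, up to permutation), solve by back-substitution:
  V =
[[1, 0, 0],
 [1, 1, 1],
 [1, 1, 0]]
  V a = (4, -1, 1)
Solving gives a = (4, -3, -2).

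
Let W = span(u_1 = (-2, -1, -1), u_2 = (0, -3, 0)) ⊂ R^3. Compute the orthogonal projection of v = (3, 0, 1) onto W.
proj_W(v) = (14/5, 0, 7/5)

Set up U = [u_1 | ... | u_2] ∈ R^(3×2). The projector onto W = col(U) is P = U (U^T U)^(-1) U^T.
Compute U^T U =
  [6, 3]
  [3, 9],
and U^T v = (-7, 0).
Solve U^T U · c = U^T v for the coefficients: c = (-7/5, 7/15). The projection is proj_W(v) = U c.
Check: (v - proj_W(v)) · u_1 = 0  (should be 0).
Check: (v - proj_W(v)) · u_2 = 0  (should be 0).
Result: proj_W(v) = (14/5, 0, 7/5).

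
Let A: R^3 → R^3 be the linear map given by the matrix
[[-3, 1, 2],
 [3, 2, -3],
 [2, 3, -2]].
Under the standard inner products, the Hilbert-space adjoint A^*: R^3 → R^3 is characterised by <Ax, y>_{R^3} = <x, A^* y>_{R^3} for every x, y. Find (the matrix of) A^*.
A^* = A^T =
[[-3, 3, 2],
 [1, 2, 3],
 [2, -3, -2]]

For real matrices with standard dot products, the defining identity <Ax, y> = <x, A^* y> gives (Ax)^T y = x^T (A^*) y, i.e. x^T A^T y = x^T (A^*) y. Since this holds for all x, y, we must have A^* = A^T. Therefore
A^* =
[[-3, 3, 2],
 [1, 2, 3],
 [2, -3, -2]].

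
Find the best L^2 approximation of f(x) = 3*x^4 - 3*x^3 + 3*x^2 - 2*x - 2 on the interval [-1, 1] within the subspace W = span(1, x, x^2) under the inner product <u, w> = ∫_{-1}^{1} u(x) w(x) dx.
g(x) = 39*x^2/7 - 19*x/5 - 79/35

The best approximation g ∈ W is the orthogonal projection of f onto W. Writing g = a_0 + a_1 x + a_2 x^2, the coefficients solve the normal equations G · a = b where
  G_{ij} = <φ_i, φ_j> and b_i = <f, φ_i>, with φ_0 = 1, φ_1 = x, φ_2 = x^2.
G =
  [2, 0, 2/3]
  [0, 2/3, 0]
  [2/3, 0, 2/5],
b = (-4/5, -38/15, 76/105).
Solving gives a_0 = -79/35, a_1 = -19/5, a_2 = 39/7, so
  g(x) = 39*x^2/7 - 19*x/5 - 79/35.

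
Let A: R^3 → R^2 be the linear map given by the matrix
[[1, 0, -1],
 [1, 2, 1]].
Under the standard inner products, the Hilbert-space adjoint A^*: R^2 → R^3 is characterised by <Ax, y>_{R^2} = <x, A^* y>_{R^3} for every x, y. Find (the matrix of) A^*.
A^* = A^T =
[[1, 1],
 [0, 2],
 [-1, 1]]

For real matrices with standard dot products, the defining identity <Ax, y> = <x, A^* y> gives (Ax)^T y = x^T (A^*) y, i.e. x^T A^T y = x^T (A^*) y. Since this holds for all x, y, we must have A^* = A^T. Therefore
A^* =
[[1, 1],
 [0, 2],
 [-1, 1]].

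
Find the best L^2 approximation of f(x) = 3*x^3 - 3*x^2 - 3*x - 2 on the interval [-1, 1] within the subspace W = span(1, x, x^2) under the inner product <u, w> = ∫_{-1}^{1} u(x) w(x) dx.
g(x) = -3*x^2 - 6*x/5 - 2

The best approximation g ∈ W is the orthogonal projection of f onto W. Writing g = a_0 + a_1 x + a_2 x^2, the coefficients solve the normal equations G · a = b where
  G_{ij} = <φ_i, φ_j> and b_i = <f, φ_i>, with φ_0 = 1, φ_1 = x, φ_2 = x^2.
G =
  [2, 0, 2/3]
  [0, 2/3, 0]
  [2/3, 0, 2/5],
b = (-6, -4/5, -38/15).
Solving gives a_0 = -2, a_1 = -6/5, a_2 = -3, so
  g(x) = -3*x^2 - 6*x/5 - 2.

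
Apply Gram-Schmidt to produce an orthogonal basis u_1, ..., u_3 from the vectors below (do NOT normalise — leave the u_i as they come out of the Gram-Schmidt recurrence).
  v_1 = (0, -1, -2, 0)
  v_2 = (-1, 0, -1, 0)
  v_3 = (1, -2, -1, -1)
Orthogonal basis:
  u_1 = (0, -1, -2, 0)
  u_2 = (-1, 2/5, -1/5, 0)
  u_3 = (-1/3, -2/3, 1/3, -1)

Apply the Gram-Schmidt recurrence
  u_1 = v_1
  u_i = v_i − Σ_{j<i} ((v_i · u_j) / (u_j · u_j)) · u_j.

Step by step this gives:
  u_1 = (0, -1, -2, 0)
  u_2 = (-1, 2/5, -1/5, 0)
  u_3 = (-1/3, -2/3, 1/3, -1)

Orthogonality check:
  u_2 · u_1 = 0 (should be 0)
  u_3 · u_1 = 0 (should be 0)
  u_3 · u_2 = 0 (should be 0)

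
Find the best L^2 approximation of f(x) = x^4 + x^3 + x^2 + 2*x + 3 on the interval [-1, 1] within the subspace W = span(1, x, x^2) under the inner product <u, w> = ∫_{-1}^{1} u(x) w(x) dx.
g(x) = 13*x^2/7 + 13*x/5 + 102/35

The best approximation g ∈ W is the orthogonal projection of f onto W. Writing g = a_0 + a_1 x + a_2 x^2, the coefficients solve the normal equations G · a = b where
  G_{ij} = <φ_i, φ_j> and b_i = <f, φ_i>, with φ_0 = 1, φ_1 = x, φ_2 = x^2.
G =
  [2, 0, 2/3]
  [0, 2/3, 0]
  [2/3, 0, 2/5],
b = (106/15, 26/15, 94/35).
Solving gives a_0 = 102/35, a_1 = 13/5, a_2 = 13/7, so
  g(x) = 13*x^2/7 + 13*x/5 + 102/35.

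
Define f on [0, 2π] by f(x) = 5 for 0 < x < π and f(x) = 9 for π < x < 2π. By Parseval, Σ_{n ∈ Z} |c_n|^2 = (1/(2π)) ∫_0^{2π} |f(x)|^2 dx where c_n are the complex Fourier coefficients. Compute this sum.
Σ |c_n|^2 = 53

Parseval equates the L^2 energy of f (normalised by 1/(2π)) with the ℓ^2 sum of its Fourier coefficients: (1/(2π)) ∫_0^{2π} |f|^2 = Σ |c_n|^2.
Compute the left side: (1/(2π)) [∫_0^π 5^2 dx + ∫_π^{2π} 9^2 dx] = (1/(2π)) · (25π + 81π) = (25 + 81)/2 = 53.
So Σ_{n ∈ Z} |c_n|^2 = 53.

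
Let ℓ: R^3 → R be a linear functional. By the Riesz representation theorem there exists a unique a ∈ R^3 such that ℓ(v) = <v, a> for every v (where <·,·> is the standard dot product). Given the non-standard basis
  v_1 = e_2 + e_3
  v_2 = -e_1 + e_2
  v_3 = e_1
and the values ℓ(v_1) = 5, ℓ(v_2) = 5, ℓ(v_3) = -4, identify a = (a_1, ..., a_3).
a = (-4, 1, 4)

Write a = (a_1, ..., a_3) in the standard basis. For each basis vector v_i, ℓ(v_i) = <v_i, a> is a linear equation in the a_j's. Collect the n equations into a matrix system V a = ℓ, where row i of V is v_i (expressed in the standard basis). Since V is invertible (lower-triangular with 1s on the diagonal, up to permutation), solve by back-substitution:
  V =
[[0, 1, 1],
 [-1, 1, 0],
 [1, 0, 0]]
  V a = (5, 5, -4)
Solving gives a = (-4, 1, 4).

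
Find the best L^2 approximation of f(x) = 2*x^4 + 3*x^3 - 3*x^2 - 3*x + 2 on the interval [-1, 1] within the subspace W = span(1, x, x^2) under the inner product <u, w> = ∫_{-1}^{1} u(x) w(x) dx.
g(x) = -9*x^2/7 - 6*x/5 + 64/35

The best approximation g ∈ W is the orthogonal projection of f onto W. Writing g = a_0 + a_1 x + a_2 x^2, the coefficients solve the normal equations G · a = b where
  G_{ij} = <φ_i, φ_j> and b_i = <f, φ_i>, with φ_0 = 1, φ_1 = x, φ_2 = x^2.
G =
  [2, 0, 2/3]
  [0, 2/3, 0]
  [2/3, 0, 2/5],
b = (14/5, -4/5, 74/105).
Solving gives a_0 = 64/35, a_1 = -6/5, a_2 = -9/7, so
  g(x) = -9*x^2/7 - 6*x/5 + 64/35.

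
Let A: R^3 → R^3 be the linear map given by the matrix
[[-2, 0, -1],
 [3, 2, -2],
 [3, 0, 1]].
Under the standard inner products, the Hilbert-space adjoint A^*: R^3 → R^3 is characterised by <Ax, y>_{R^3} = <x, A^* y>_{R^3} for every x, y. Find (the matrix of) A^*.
A^* = A^T =
[[-2, 3, 3],
 [0, 2, 0],
 [-1, -2, 1]]

For real matrices with standard dot products, the defining identity <Ax, y> = <x, A^* y> gives (Ax)^T y = x^T (A^*) y, i.e. x^T A^T y = x^T (A^*) y. Since this holds for all x, y, we must have A^* = A^T. Therefore
A^* =
[[-2, 3, 3],
 [0, 2, 0],
 [-1, -2, 1]].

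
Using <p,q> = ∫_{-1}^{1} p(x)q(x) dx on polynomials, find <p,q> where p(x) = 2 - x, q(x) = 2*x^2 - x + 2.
<p,q> = 34/3

Expand the product: p(x)·q(x) = -2*x^3 + 5*x^2 - 4*x + 4.
∫_{-1}^{1} of each monomial x^k gives [2/(k+1) if k even, 0 if k odd]. Integrating term-by-term (or equivalently evaluating the antiderivative F(x) = -x^4/2 + 5*x^3/3 - 2*x^2 + 4*x at the endpoints):
  F(1) − F(−1) = 19/6 − (-49/6) = 34/3.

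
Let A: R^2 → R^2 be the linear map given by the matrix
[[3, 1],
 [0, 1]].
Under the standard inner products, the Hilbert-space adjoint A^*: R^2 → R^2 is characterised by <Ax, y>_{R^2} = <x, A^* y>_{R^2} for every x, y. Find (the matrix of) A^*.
A^* = A^T =
[[3, 0],
 [1, 1]]

For real matrices with standard dot products, the defining identity <Ax, y> = <x, A^* y> gives (Ax)^T y = x^T (A^*) y, i.e. x^T A^T y = x^T (A^*) y. Since this holds for all x, y, we must have A^* = A^T. Therefore
A^* =
[[3, 0],
 [1, 1]].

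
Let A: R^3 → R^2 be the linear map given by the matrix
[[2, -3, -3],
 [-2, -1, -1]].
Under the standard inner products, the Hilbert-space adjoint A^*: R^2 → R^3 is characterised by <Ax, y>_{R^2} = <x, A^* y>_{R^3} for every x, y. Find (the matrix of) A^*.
A^* = A^T =
[[2, -2],
 [-3, -1],
 [-3, -1]]

For real matrices with standard dot products, the defining identity <Ax, y> = <x, A^* y> gives (Ax)^T y = x^T (A^*) y, i.e. x^T A^T y = x^T (A^*) y. Since this holds for all x, y, we must have A^* = A^T. Therefore
A^* =
[[2, -2],
 [-3, -1],
 [-3, -1]].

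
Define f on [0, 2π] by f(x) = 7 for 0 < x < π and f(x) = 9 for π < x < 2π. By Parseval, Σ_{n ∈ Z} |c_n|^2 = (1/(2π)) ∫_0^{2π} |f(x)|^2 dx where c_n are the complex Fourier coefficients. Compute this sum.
Σ |c_n|^2 = 65

Parseval equates the L^2 energy of f (normalised by 1/(2π)) with the ℓ^2 sum of its Fourier coefficients: (1/(2π)) ∫_0^{2π} |f|^2 = Σ |c_n|^2.
Compute the left side: (1/(2π)) [∫_0^π 7^2 dx + ∫_π^{2π} 9^2 dx] = (1/(2π)) · (49π + 81π) = (49 + 81)/2 = 65.
So Σ_{n ∈ Z} |c_n|^2 = 65.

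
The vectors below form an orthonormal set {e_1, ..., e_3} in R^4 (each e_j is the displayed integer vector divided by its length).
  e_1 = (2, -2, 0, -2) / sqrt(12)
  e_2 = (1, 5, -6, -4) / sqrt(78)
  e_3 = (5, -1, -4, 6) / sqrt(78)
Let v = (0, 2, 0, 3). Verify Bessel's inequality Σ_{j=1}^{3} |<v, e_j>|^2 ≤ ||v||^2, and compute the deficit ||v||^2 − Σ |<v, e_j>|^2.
Σ |<v, e_j>|^2 = 35/3; ||v||^2 = 13; deficit = 4/3

Write each e_j = u_j / sqrt(<u_j, u_j>) where u_j is the displayed integer vector. Then <v, e_j> = <v, u_j> / sqrt(<u_j, u_j>), so |<v, e_j>|^2 = <v, u_j>^2 / <u_j, u_j>.
Coefficients: <v, e_1> = -10/sqrt(12), <v, e_2> = -2/sqrt(78), <v, e_3> = 16/sqrt(78).
Square and sum: Σ |<v, e_j>|^2 = 35/3.
Compute ||v||^2 = v·v = 13.
Deficit = 13 − 35/3 = 4/3 ≥ 0, confirming Bessel's inequality. (The deficit equals ||v − Σ <v,e_j> e_j||^2, the squared distance from v to span{e_j}.)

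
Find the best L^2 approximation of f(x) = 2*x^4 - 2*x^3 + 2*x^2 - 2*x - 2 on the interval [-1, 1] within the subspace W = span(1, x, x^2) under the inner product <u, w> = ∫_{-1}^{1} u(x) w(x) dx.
g(x) = 26*x^2/7 - 16*x/5 - 76/35

The best approximation g ∈ W is the orthogonal projection of f onto W. Writing g = a_0 + a_1 x + a_2 x^2, the coefficients solve the normal equations G · a = b where
  G_{ij} = <φ_i, φ_j> and b_i = <f, φ_i>, with φ_0 = 1, φ_1 = x, φ_2 = x^2.
G =
  [2, 0, 2/3]
  [0, 2/3, 0]
  [2/3, 0, 2/5],
b = (-28/15, -32/15, 4/105).
Solving gives a_0 = -76/35, a_1 = -16/5, a_2 = 26/7, so
  g(x) = 26*x^2/7 - 16*x/5 - 76/35.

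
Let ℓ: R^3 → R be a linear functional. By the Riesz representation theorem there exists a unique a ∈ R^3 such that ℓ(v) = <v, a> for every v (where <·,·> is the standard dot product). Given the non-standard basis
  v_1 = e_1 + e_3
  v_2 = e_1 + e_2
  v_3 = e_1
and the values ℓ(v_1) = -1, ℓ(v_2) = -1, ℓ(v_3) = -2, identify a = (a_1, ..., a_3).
a = (-2, 1, 1)

Write a = (a_1, ..., a_3) in the standard basis. For each basis vector v_i, ℓ(v_i) = <v_i, a> is a linear equation in the a_j's. Collect the n equations into a matrix system V a = ℓ, where row i of V is v_i (expressed in the standard basis). Since V is invertible (lower-triangular with 1s on the diagonal, up to permutation), solve by back-substitution:
  V =
[[1, 0, 1],
 [1, 1, 0],
 [1, 0, 0]]
  V a = (-1, -1, -2)
Solving gives a = (-2, 1, 1).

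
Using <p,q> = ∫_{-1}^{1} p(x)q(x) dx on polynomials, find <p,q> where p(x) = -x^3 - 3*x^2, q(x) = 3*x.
<p,q> = -6/5

Expand the product: p(x)·q(x) = -3*x^4 - 9*x^3.
∫_{-1}^{1} of each monomial x^k gives [2/(k+1) if k even, 0 if k odd]. Integrating term-by-term (or equivalently evaluating the antiderivative F(x) = -3*x^5/5 - 9*x^4/4 at the endpoints):
  F(1) − F(−1) = -57/20 − (-33/20) = -6/5.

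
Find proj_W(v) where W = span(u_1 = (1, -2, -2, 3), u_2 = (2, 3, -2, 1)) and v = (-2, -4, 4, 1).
proj_W(v) = (-83/35, -95/21, 44/21, -52/105)

Set up U = [u_1 | ... | u_2] ∈ R^(4×2). The projector onto W = col(U) is P = U (U^T U)^(-1) U^T.
Compute U^T U =
  [18, 3]
  [3, 18],
and U^T v = (1, -23).
Solve U^T U · c = U^T v for the coefficients: c = (29/105, -139/105). The projection is proj_W(v) = U c.
Check: (v - proj_W(v)) · u_1 = 0  (should be 0).
Check: (v - proj_W(v)) · u_2 = 0  (should be 0).
Result: proj_W(v) = (-83/35, -95/21, 44/21, -52/105).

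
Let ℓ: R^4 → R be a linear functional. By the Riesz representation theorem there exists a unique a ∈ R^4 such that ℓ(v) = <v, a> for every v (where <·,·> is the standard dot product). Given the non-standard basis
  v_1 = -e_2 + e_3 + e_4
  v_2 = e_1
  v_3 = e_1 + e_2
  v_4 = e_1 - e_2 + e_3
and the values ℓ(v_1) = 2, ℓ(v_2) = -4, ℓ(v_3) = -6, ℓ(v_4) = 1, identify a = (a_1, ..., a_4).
a = (-4, -2, 3, -3)

Write a = (a_1, ..., a_4) in the standard basis. For each basis vector v_i, ℓ(v_i) = <v_i, a> is a linear equation in the a_j's. Collect the n equations into a matrix system V a = ℓ, where row i of V is v_i (expressed in the standard basis). Since V is invertible (lower-triangular with 1s on the diagonal, up to permutation), solve by back-substitution:
  V =
[[0, -1, 1, 1],
 [1, 0, 0, 0],
 [1, 1, 0, 0],
 [1, -1, 1, 0]]
  V a = (2, -4, -6, 1)
Solving gives a = (-4, -2, 3, -3).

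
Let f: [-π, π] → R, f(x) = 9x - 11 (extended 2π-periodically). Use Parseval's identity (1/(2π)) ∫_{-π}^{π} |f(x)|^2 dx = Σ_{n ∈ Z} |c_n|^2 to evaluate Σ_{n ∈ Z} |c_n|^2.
Σ |c_n|^2 = 27π^2 + 121

Expand and integrate term by term over [-π, π]:
  ∫ (9x)^2 dx = 81·(2π^3/3); ∫ 2·9·(-11)·x dx = 0 (odd integrand); ∫ (-11)^2 dx = 121·2π.
So (1/(2π)) ∫_{-π}^{π} (9x - 11)^2 dx = 81π^2/3 + 121 = 27π^2 + 121.
Parseval ⇒ Σ |c_n|^2 = 27π^2 + 121.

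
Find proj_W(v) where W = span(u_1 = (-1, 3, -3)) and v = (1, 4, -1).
proj_W(v) = (-14/19, 42/19, -42/19)

Set up U = [u_1 | ... | u_1] ∈ R^(3×1). The projector onto W = col(U) is P = U (U^T U)^(-1) U^T.
Compute U^T U =
  [19],
and U^T v = (14).
Solve U^T U · c = U^T v for the coefficients: c = (14/19). The projection is proj_W(v) = U c.
Check: (v - proj_W(v)) · u_1 = 0  (should be 0).
Result: proj_W(v) = (-14/19, 42/19, -42/19).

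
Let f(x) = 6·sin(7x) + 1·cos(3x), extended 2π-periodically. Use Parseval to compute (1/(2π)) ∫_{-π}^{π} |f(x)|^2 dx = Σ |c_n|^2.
Σ |c_n|^2 = 37/2

Expand |f|^2 and use orthogonality of {sin(nx), cos(mx)} on [-π, π]:
  ∫_{-π}^{π} sin(nx)^2 dx = π, ∫ cos(mx)^2 dx = π, and cross terms integrate to 0.
So ∫_{-π}^{π} f(x)^2 dx = 6^2 · π + 1^2 · π = (36 + 1)π.
Divide by 2π: (36 + 1)/2 = 37/2.
By Parseval, this equals Σ |c_n|^2.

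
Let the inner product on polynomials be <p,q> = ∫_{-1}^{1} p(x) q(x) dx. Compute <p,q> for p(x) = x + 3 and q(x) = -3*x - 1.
<p,q> = -8

Expand the product: p(x)·q(x) = -3*x^2 - 10*x - 3.
∫_{-1}^{1} of each monomial x^k gives [2/(k+1) if k even, 0 if k odd]. Integrating term-by-term (or equivalently evaluating the antiderivative F(x) = -x^3 - 5*x^2 - 3*x at the endpoints):
  F(1) − F(−1) = -9 − (-1) = -8.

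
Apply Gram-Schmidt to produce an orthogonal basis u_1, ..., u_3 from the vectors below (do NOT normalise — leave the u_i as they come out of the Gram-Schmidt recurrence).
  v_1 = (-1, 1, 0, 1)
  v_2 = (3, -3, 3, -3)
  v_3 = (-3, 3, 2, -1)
Orthogonal basis:
  u_1 = (-1, 1, 0, 1)
  u_2 = (0, 0, 3, 0)
  u_3 = (-4/3, 4/3, 0, -8/3)

Apply the Gram-Schmidt recurrence
  u_1 = v_1
  u_i = v_i − Σ_{j<i} ((v_i · u_j) / (u_j · u_j)) · u_j.

Step by step this gives:
  u_1 = (-1, 1, 0, 1)
  u_2 = (0, 0, 3, 0)
  u_3 = (-4/3, 4/3, 0, -8/3)

Orthogonality check:
  u_2 · u_1 = 0 (should be 0)
  u_3 · u_1 = 0 (should be 0)
  u_3 · u_2 = 0 (should be 0)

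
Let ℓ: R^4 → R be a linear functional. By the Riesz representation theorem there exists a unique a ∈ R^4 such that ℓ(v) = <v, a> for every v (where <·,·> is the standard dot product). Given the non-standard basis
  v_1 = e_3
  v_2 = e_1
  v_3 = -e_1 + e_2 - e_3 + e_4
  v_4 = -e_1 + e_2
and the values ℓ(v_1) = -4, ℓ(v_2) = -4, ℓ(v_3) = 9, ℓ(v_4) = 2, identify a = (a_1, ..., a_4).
a = (-4, -2, -4, 3)

Write a = (a_1, ..., a_4) in the standard basis. For each basis vector v_i, ℓ(v_i) = <v_i, a> is a linear equation in the a_j's. Collect the n equations into a matrix system V a = ℓ, where row i of V is v_i (expressed in the standard basis). Since V is invertible (lower-triangular with 1s on the diagonal, up to permutation), solve by back-substitution:
  V =
[[0, 0, 1, 0],
 [1, 0, 0, 0],
 [-1, 1, -1, 1],
 [-1, 1, 0, 0]]
  V a = (-4, -4, 9, 2)
Solving gives a = (-4, -2, -4, 3).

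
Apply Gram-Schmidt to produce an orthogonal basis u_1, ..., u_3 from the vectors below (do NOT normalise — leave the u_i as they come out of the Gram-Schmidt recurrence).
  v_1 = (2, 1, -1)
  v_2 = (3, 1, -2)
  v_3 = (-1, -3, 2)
Orthogonal basis:
  u_1 = (2, 1, -1)
  u_2 = (0, -1/2, -1/2)
  u_3 = (4/3, -4/3, 4/3)

Apply the Gram-Schmidt recurrence
  u_1 = v_1
  u_i = v_i − Σ_{j<i} ((v_i · u_j) / (u_j · u_j)) · u_j.

Step by step this gives:
  u_1 = (2, 1, -1)
  u_2 = (0, -1/2, -1/2)
  u_3 = (4/3, -4/3, 4/3)

Orthogonality check:
  u_2 · u_1 = 0 (should be 0)
  u_3 · u_1 = 0 (should be 0)
  u_3 · u_2 = 0 (should be 0)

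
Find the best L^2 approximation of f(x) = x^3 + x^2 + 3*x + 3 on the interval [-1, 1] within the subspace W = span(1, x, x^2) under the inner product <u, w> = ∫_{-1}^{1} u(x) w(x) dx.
g(x) = x^2 + 18*x/5 + 3

The best approximation g ∈ W is the orthogonal projection of f onto W. Writing g = a_0 + a_1 x + a_2 x^2, the coefficients solve the normal equations G · a = b where
  G_{ij} = <φ_i, φ_j> and b_i = <f, φ_i>, with φ_0 = 1, φ_1 = x, φ_2 = x^2.
G =
  [2, 0, 2/3]
  [0, 2/3, 0]
  [2/3, 0, 2/5],
b = (20/3, 12/5, 12/5).
Solving gives a_0 = 3, a_1 = 18/5, a_2 = 1, so
  g(x) = x^2 + 18*x/5 + 3.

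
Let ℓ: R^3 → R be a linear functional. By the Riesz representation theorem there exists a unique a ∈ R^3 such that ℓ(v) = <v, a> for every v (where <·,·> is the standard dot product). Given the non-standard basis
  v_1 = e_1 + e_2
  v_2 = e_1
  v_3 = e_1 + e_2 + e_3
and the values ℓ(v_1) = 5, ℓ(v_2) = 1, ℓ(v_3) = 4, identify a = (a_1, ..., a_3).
a = (1, 4, -1)

Write a = (a_1, ..., a_3) in the standard basis. For each basis vector v_i, ℓ(v_i) = <v_i, a> is a linear equation in the a_j's. Collect the n equations into a matrix system V a = ℓ, where row i of V is v_i (expressed in the standard basis). Since V is invertible (lower-triangular with 1s on the diagonal, up to permutation), solve by back-substitution:
  V =
[[1, 1, 0],
 [1, 0, 0],
 [1, 1, 1]]
  V a = (5, 1, 4)
Solving gives a = (1, 4, -1).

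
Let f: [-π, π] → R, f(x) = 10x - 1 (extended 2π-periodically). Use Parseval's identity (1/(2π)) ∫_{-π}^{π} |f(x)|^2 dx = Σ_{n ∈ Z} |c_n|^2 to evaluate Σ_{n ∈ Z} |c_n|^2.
Σ |c_n|^2 = 100π^2/3 + 1

Expand and integrate term by term over [-π, π]:
  ∫ (10x)^2 dx = 100·(2π^3/3); ∫ 2·10·(-1)·x dx = 0 (odd integrand); ∫ (-1)^2 dx = 1·2π.
So (1/(2π)) ∫_{-π}^{π} (10x - 1)^2 dx = 100π^2/3 + 1 = 100π^2/3 + 1.
Parseval ⇒ Σ |c_n|^2 = 100π^2/3 + 1.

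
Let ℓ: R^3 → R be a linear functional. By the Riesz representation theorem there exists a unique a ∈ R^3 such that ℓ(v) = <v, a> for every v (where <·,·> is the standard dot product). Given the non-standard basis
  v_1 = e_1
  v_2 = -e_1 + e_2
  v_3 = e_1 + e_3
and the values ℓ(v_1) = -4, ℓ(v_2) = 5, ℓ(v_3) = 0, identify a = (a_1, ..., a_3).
a = (-4, 1, 4)

Write a = (a_1, ..., a_3) in the standard basis. For each basis vector v_i, ℓ(v_i) = <v_i, a> is a linear equation in the a_j's. Collect the n equations into a matrix system V a = ℓ, where row i of V is v_i (expressed in the standard basis). Since V is invertible (lower-triangular with 1s on the diagonal, up to permutation), solve by back-substitution:
  V =
[[1, 0, 0],
 [-1, 1, 0],
 [1, 0, 1]]
  V a = (-4, 5, 0)
Solving gives a = (-4, 1, 4).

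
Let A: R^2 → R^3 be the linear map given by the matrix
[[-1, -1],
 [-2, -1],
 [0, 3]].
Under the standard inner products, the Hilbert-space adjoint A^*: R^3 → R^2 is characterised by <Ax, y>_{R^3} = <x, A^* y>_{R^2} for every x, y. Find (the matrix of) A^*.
A^* = A^T =
[[-1, -2, 0],
 [-1, -1, 3]]

For real matrices with standard dot products, the defining identity <Ax, y> = <x, A^* y> gives (Ax)^T y = x^T (A^*) y, i.e. x^T A^T y = x^T (A^*) y. Since this holds for all x, y, we must have A^* = A^T. Therefore
A^* =
[[-1, -2, 0],
 [-1, -1, 3]].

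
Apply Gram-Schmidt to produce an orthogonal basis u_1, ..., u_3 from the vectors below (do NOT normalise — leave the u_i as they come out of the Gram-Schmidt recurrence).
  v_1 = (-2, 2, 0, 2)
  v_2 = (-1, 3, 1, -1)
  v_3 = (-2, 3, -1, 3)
Orthogonal basis:
  u_1 = (-2, 2, 0, 2)
  u_2 = (0, 2, 1, -2)
  u_3 = (2/3, 5/9, -8/9, 1/9)

Apply the Gram-Schmidt recurrence
  u_1 = v_1
  u_i = v_i − Σ_{j<i} ((v_i · u_j) / (u_j · u_j)) · u_j.

Step by step this gives:
  u_1 = (-2, 2, 0, 2)
  u_2 = (0, 2, 1, -2)
  u_3 = (2/3, 5/9, -8/9, 1/9)

Orthogonality check:
  u_2 · u_1 = 0 (should be 0)
  u_3 · u_1 = 0 (should be 0)
  u_3 · u_2 = 0 (should be 0)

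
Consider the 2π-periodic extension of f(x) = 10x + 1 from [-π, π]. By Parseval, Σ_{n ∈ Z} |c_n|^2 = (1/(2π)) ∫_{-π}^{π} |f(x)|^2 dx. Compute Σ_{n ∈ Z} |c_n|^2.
Σ |c_n|^2 = 100π^2/3 + 1

Expand and integrate term by term over [-π, π]:
  ∫ (10x)^2 dx = 100·(2π^3/3); ∫ 2·10·(1)·x dx = 0 (odd integrand); ∫ 1^2 dx = 1·2π.
So (1/(2π)) ∫_{-π}^{π} (10x + 1)^2 dx = 100π^2/3 + 1 = 100π^2/3 + 1.
Parseval ⇒ Σ |c_n|^2 = 100π^2/3 + 1.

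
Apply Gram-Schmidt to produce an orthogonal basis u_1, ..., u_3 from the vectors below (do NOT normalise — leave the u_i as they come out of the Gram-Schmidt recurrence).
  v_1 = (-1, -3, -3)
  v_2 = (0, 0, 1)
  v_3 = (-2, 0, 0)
Orthogonal basis:
  u_1 = (-1, -3, -3)
  u_2 = (-3/19, -9/19, 10/19)
  u_3 = (-9/5, 3/5, 0)

Apply the Gram-Schmidt recurrence
  u_1 = v_1
  u_i = v_i − Σ_{j<i} ((v_i · u_j) / (u_j · u_j)) · u_j.

Step by step this gives:
  u_1 = (-1, -3, -3)
  u_2 = (-3/19, -9/19, 10/19)
  u_3 = (-9/5, 3/5, 0)

Orthogonality check:
  u_2 · u_1 = 0 (should be 0)
  u_3 · u_1 = 0 (should be 0)
  u_3 · u_2 = 0 (should be 0)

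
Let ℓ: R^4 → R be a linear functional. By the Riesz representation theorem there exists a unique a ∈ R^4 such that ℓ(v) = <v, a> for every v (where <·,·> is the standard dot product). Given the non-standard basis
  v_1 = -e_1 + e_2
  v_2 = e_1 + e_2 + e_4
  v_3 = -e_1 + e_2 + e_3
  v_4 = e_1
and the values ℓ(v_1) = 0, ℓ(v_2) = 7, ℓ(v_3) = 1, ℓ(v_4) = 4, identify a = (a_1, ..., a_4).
a = (4, 4, 1, -1)

Write a = (a_1, ..., a_4) in the standard basis. For each basis vector v_i, ℓ(v_i) = <v_i, a> is a linear equation in the a_j's. Collect the n equations into a matrix system V a = ℓ, where row i of V is v_i (expressed in the standard basis). Since V is invertible (lower-triangular with 1s on the diagonal, up to permutation), solve by back-substitution:
  V =
[[-1, 1, 0, 0],
 [1, 1, 0, 1],
 [-1, 1, 1, 0],
 [1, 0, 0, 0]]
  V a = (0, 7, 1, 4)
Solving gives a = (4, 4, 1, -1).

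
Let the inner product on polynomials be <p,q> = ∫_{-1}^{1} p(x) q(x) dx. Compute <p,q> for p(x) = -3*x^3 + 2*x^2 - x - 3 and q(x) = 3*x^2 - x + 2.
<p,q> = -166/15

Expand the product: p(x)·q(x) = -9*x^5 + 9*x^4 - 11*x^3 - 4*x^2 + x - 6.
∫_{-1}^{1} of each monomial x^k gives [2/(k+1) if k even, 0 if k odd]. Integrating term-by-term (or equivalently evaluating the antiderivative F(x) = -3*x^6/2 + 9*x^5/5 - 11*x^4/4 - 4*x^3/3 + x^2/2 - 6*x at the endpoints):
  F(1) − F(−1) = -557/60 − (107/60) = -166/15.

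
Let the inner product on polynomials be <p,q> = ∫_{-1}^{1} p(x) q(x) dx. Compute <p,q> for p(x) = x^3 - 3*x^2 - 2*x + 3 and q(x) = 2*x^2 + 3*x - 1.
<p,q> = -26/5

Expand the product: p(x)·q(x) = 2*x^5 - 3*x^4 - 14*x^3 + 3*x^2 + 11*x - 3.
∫_{-1}^{1} of each monomial x^k gives [2/(k+1) if k even, 0 if k odd]. Integrating term-by-term (or equivalently evaluating the antiderivative F(x) = x^6/3 - 3*x^5/5 - 7*x^4/2 + x^3 + 11*x^2/2 - 3*x at the endpoints):
  F(1) − F(−1) = -4/15 − (74/15) = -26/5.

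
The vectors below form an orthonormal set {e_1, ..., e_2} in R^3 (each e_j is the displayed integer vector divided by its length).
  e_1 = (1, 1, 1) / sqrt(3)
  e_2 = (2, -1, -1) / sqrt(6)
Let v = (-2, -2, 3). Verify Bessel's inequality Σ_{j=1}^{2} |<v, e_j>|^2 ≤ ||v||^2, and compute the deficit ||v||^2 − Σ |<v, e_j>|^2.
Σ |<v, e_j>|^2 = 9/2; ||v||^2 = 17; deficit = 25/2

Write each e_j = u_j / sqrt(<u_j, u_j>) where u_j is the displayed integer vector. Then <v, e_j> = <v, u_j> / sqrt(<u_j, u_j>), so |<v, e_j>|^2 = <v, u_j>^2 / <u_j, u_j>.
Coefficients: <v, e_1> = -1/sqrt(3), <v, e_2> = -5/sqrt(6).
Square and sum: Σ |<v, e_j>|^2 = 9/2.
Compute ||v||^2 = v·v = 17.
Deficit = 17 − 9/2 = 25/2 ≥ 0, confirming Bessel's inequality. (The deficit equals ||v − Σ <v,e_j> e_j||^2, the squared distance from v to span{e_j}.)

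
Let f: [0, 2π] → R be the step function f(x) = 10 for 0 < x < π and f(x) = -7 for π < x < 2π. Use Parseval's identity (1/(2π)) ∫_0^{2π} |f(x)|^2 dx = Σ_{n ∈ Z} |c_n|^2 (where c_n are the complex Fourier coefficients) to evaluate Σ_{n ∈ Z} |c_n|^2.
Σ |c_n|^2 = 149/2

Parseval equates the L^2 energy of f (normalised by 1/(2π)) with the ℓ^2 sum of its Fourier coefficients: (1/(2π)) ∫_0^{2π} |f|^2 = Σ |c_n|^2.
Compute the left side: (1/(2π)) [∫_0^π 10^2 dx + ∫_π^{2π} (-7)^2 dx] = (1/(2π)) · (100π + 49π) = (100 + 49)/2 = 149/2.
So Σ_{n ∈ Z} |c_n|^2 = 149/2.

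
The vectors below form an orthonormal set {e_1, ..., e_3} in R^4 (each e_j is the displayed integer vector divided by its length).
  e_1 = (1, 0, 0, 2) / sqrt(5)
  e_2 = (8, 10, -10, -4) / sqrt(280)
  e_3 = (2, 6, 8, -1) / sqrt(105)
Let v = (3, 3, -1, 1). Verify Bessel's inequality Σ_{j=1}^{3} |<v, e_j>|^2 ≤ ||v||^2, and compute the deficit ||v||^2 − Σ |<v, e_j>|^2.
Σ |<v, e_j>|^2 = 20; ||v||^2 = 20; deficit = 0

Write each e_j = u_j / sqrt(<u_j, u_j>) where u_j is the displayed integer vector. Then <v, e_j> = <v, u_j> / sqrt(<u_j, u_j>), so |<v, e_j>|^2 = <v, u_j>^2 / <u_j, u_j>.
Coefficients: <v, e_1> = 5/sqrt(5), <v, e_2> = 60/sqrt(280), <v, e_3> = 15/sqrt(105).
Square and sum: Σ |<v, e_j>|^2 = 20.
Compute ||v||^2 = v·v = 20.
Deficit = 20 − 20 = 0 ≥ 0, confirming Bessel's inequality. (The deficit equals ||v − Σ <v,e_j> e_j||^2, the squared distance from v to span{e_j}.)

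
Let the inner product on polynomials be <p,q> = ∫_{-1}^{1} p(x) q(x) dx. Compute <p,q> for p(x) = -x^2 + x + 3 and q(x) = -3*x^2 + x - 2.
<p,q> = -74/5

Expand the product: p(x)·q(x) = 3*x^4 - 4*x^3 - 6*x^2 + x - 6.
∫_{-1}^{1} of each monomial x^k gives [2/(k+1) if k even, 0 if k odd]. Integrating term-by-term (or equivalently evaluating the antiderivative F(x) = 3*x^5/5 - x^4 - 2*x^3 + x^2/2 - 6*x at the endpoints):
  F(1) − F(−1) = -79/10 − (69/10) = -74/5.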